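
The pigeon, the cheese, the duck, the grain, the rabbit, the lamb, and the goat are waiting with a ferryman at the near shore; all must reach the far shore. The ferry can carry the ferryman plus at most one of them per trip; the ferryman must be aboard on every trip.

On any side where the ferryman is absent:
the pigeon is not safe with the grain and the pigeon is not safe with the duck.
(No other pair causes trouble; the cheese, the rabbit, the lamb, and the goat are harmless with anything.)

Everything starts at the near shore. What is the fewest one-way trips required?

15

Counting alone: the ferryman can take at most 1 across per trip to the far shore, so moving all 7 needs at least 7 loaded trips out, with a return between consecutive ones — at least 13 crossings.
The safety rule pushes this higher. Following every safe sequence of crossings, the most of the 7 that can be at the far shore as the ferry arrives there on crossing 13 is 6 — never all 7.
So no plan with fewer than 15 crossings exists, and this one achieves 15:
1. Ferryman goes to the far shore with the pigeon.  [the near shore: the cheese, the duck, the goat, the grain, the lamb, the rabbit | the far shore: the pigeon]
2. Ferryman goes back to the near shore alone.  [the near shore: the cheese, the duck, the goat, the grain, the lamb, the rabbit | the far shore: the pigeon]
3. Ferryman goes to the far shore with the cheese.  [the near shore: the duck, the goat, the grain, the lamb, the rabbit | the far shore: the cheese, the pigeon]
4. Ferryman goes back to the near shore alone.  [the near shore: the duck, the goat, the grain, the lamb, the rabbit | the far shore: the cheese, the pigeon]
5. Ferryman goes to the far shore with the duck.  [the near shore: the goat, the grain, the lamb, the rabbit | the far shore: the cheese, the duck, the pigeon]
6. Ferryman goes back to the near shore with the pigeon.  [the near shore: the goat, the grain, the lamb, the pigeon, the rabbit | the far shore: the cheese, the duck]
7. Ferryman goes to the far shore with the grain.  [the near shore: the goat, the lamb, the pigeon, the rabbit | the far shore: the cheese, the duck, the grain]
8. Ferryman goes back to the near shore alone.  [the near shore: the goat, the lamb, the pigeon, the rabbit | the far shore: the cheese, the duck, the grain]
9. Ferryman goes to the far shore with the rabbit.  [the near shore: the goat, the lamb, the pigeon | the far shore: the cheese, the duck, the grain, the rabbit]
10. Ferryman goes back to the near shore alone.  [the near shore: the goat, the lamb, the pigeon | the far shore: the cheese, the duck, the grain, the rabbit]
11. Ferryman goes to the far shore with the lamb.  [the near shore: the goat, the pigeon | the far shore: the cheese, the duck, the grain, the lamb, the rabbit]
12. Ferryman goes back to the near shore alone.  [the near shore: the goat, the pigeon | the far shore: the cheese, the duck, the grain, the lamb, the rabbit]
13. Ferryman goes to the far shore with the goat.  [the near shore: the pigeon | the far shore: the cheese, the duck, the goat, the grain, the lamb, the rabbit]
14. Ferryman goes back to the near shore alone.  [the near shore: the pigeon | the far shore: the cheese, the duck, the goat, the grain, the lamb, the rabbit]
15. Ferryman goes to the far shore with the pigeon.  [the near shore: — | the far shore: the cheese, the duck, the goat, the grain, the lamb, the pigeon, the rabbit]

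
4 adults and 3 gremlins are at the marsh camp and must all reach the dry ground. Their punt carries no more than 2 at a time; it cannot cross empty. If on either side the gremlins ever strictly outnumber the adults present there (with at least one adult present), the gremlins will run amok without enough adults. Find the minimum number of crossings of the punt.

Counting alone: each trip to the dry ground takes at most 2 across and each return brings at least 1 back, so after t trips out (and t−1 returns) at most 2t − (t−1) of the 7 are across; that first reaches 7 at t = 6, so at least 11 crossings are needed.
The plan below uses exactly 11 crossings, so it is optimal:
1. 2 gremlins → the dry ground.  (the marsh camp: 4A 1G; the dry ground: 0A 2G)
2. 1 gremlin ← the marsh camp.  (the marsh camp: 4A 2G; the dry ground: 0A 1G)
3. 2 gremlins → the dry ground.  (the marsh camp: 4A 0G; the dry ground: 0A 3G)
4. 1 gremlin ← the marsh camp.  (the marsh camp: 4A 1G; the dry ground: 0A 2G)
5. 2 adults → the dry ground.  (the marsh camp: 2A 1G; the dry ground: 2A 2G)
6. 1 gremlin ← the marsh camp.  (the marsh camp: 2A 2G; the dry ground: 2A 1G)
7. 1 adult and 1 gremlin → the dry ground.  (the marsh camp: 1A 1G; the dry ground: 3A 2G)
8. 1 adult ← the marsh camp.  (the marsh camp: 2A 1G; the dry ground: 2A 2G)
9. 1 adult and 1 gremlin → the dry ground.  (the marsh camp: 1A 0G; the dry ground: 3A 3G)
10. 1 gremlin ← the marsh camp.  (the marsh camp: 1A 1G; the dry ground: 3A 2G)
11. 1 adult and 1 gremlin → the dry ground.  (the marsh camp: 0A 0G; the dry ground: 4A 3G)

11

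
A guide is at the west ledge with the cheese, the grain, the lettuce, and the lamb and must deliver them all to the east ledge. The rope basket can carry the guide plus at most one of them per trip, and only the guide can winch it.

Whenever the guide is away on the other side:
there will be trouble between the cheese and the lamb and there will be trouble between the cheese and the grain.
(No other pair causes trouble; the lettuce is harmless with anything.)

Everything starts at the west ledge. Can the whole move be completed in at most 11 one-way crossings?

Yes — this plan uses 9 crossings (≤ 11):
1. Guide goes to the east ledge with the cheese.  [the west ledge: the grain, the lamb, the lettuce | the east ledge: the cheese]
2. Guide goes back to the west ledge alone.  [the west ledge: the grain, the lamb, the lettuce | the east ledge: the cheese]
3. Guide goes to the east ledge with the grain.  [the west ledge: the lamb, the lettuce | the east ledge: the cheese, the grain]
4. Guide goes back to the west ledge with the cheese.  [the west ledge: the cheese, the lamb, the lettuce | the east ledge: the grain]
5. Guide goes to the east ledge with the lamb.  [the west ledge: the cheese, the lettuce | the east ledge: the grain, the lamb]
6. Guide goes back to the west ledge alone.  [the west ledge: the cheese, the lettuce | the east ledge: the grain, the lamb]
7. Guide goes to the east ledge with the lettuce.  [the west ledge: the cheese | the east ledge: the grain, the lamb, the lettuce]
8. Guide goes back to the west ledge alone.  [the west ledge: the cheese | the east ledge: the grain, the lamb, the lettuce]
9. Guide goes to the east ledge with the cheese.  [the west ledge: — | the east ledge: the cheese, the grain, the lamb, the lettuce]

Yes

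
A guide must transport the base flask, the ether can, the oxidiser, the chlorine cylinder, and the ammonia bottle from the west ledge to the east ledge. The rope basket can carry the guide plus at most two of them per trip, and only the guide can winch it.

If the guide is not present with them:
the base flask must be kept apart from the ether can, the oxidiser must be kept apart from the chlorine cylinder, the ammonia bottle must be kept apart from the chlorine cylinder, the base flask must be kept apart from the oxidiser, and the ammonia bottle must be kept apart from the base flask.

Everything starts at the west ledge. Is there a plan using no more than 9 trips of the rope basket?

Yes — this plan uses 7 crossings (≤ 9):
1. Guide goes to the east ledge with the base flask and the chlorine cylinder.
2. Guide goes back to the west ledge alone.
3. Guide goes to the east ledge with the ether can.
4. Guide goes back to the west ledge with the base flask.
5. Guide goes to the east ledge with the ammonia bottle and the oxidiser.
6. Guide goes back to the west ledge with the chlorine cylinder.
7. Guide goes to the east ledge with the base flask and the chlorine cylinder.

Yes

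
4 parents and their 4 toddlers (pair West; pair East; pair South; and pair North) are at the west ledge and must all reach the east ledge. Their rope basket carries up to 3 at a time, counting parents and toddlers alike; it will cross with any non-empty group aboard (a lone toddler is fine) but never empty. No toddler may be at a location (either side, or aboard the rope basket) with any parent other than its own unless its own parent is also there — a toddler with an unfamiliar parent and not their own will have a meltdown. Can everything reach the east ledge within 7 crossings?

Counting alone: each trip to the east ledge takes at most 3 across and each return brings at least 1 back, so after t trips out (and t−1 returns) at most 3t − (t−1) of the 8 are across; that first reaches 8 at t = 4, so at least 7 crossings are needed.
The safety rule pushes this higher. Following every safe sequence of crossings, the most of the 8 that can be at the east ledge as the rope basket arrives there on crossing 7 is 7 — never all 8.
So the move cannot be finished within 7 crossings. (The shortest complete plan takes 9:)
1. parent West and toddler West cross → the east ledge.
2. parent West crosses ← the west ledge.
3. parent East, parent West, and toddler East cross → the east ledge.
4. parent West and toddler West cross ← the west ledge.
5. parent North, parent South, and parent West cross → the east ledge.
6. toddler East crosses ← the west ledge.
7. toddler East and toddler West cross → the east ledge.
8. toddler West crosses ← the west ledge.
9. toddler North, toddler South, and toddler West cross → the east ledge.

No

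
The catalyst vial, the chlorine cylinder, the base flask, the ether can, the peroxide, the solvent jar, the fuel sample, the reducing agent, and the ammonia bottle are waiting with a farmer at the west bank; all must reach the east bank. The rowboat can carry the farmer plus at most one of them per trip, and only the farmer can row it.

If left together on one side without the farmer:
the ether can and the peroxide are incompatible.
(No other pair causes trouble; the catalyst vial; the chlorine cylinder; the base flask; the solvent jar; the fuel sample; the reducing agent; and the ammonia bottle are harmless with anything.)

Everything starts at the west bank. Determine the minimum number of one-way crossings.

Counting alone: the farmer can take at most 1 across per trip to the east bank, so moving all 9 needs at least 9 loaded trips out, with a return between consecutive ones — at least 17 crossings.
The plan below uses exactly 17 crossings, so it is optimal:
1. Farmer goes to the east bank with the ether can.
2. Farmer goes back to the west bank alone.
3. Farmer goes to the east bank with the catalyst vial.
4. Farmer goes back to the west bank alone.
5. Farmer goes to the east bank with the chlorine cylinder.
6. Farmer goes back to the west bank alone.
7. Farmer goes to the east bank with the base flask.
8. Farmer goes back to the west bank alone.
9. Farmer goes to the east bank with the solvent jar.
10. Farmer goes back to the west bank alone.
11. Farmer goes to the east bank with the fuel sample.
12. Farmer goes back to the west bank alone.
13. Farmer goes to the east bank with the reducing agent.
14. Farmer goes back to the west bank alone.
15. Farmer goes to the east bank with the ammonia bottle.
16. Farmer goes back to the west bank alone.
17. Farmer goes to the east bank with the peroxide.

17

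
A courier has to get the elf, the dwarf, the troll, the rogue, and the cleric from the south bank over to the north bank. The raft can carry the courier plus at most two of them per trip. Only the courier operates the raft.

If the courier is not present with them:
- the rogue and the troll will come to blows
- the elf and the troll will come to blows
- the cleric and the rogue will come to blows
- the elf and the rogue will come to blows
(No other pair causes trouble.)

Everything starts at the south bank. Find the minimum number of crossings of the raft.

7

Counting alone: the courier can take at most 2 across per trip to the north bank, so moving all 5 needs at least 3 loaded trips out, with a return between consecutive ones — at least 5 crossings.
The safety rule pushes this higher. Following every safe sequence of crossings, the most of the 5 that can be at the north bank as the raft arrives there on crossing 5 is 4 — never all 5.
So no plan with fewer than 7 crossings exists, and this one achieves 7:
1. Courier goes to the north bank with the elf and the rogue.
2. Courier goes back to the south bank with the elf.
3. Courier goes to the north bank with the dwarf and the elf.
4. Courier goes back to the south bank with the elf.
5. Courier goes to the north bank with the cleric and the elf.
6. Courier goes back to the south bank with the rogue.
7. Courier goes to the north bank with the rogue and the troll.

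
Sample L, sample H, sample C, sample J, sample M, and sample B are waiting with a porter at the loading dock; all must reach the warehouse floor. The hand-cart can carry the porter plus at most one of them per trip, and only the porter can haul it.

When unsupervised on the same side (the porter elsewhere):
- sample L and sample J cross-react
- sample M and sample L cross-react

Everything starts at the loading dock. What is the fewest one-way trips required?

Counting alone: the porter can take at most 1 across per trip to the warehouse floor, so moving all 6 needs at least 6 loaded trips out, with a return between consecutive ones — at least 11 crossings.
The safety rule pushes this higher. Following every safe sequence of crossings, the most of the 6 that can be at the warehouse floor as the hand-cart arrives there on crossing 11 is 5 — never all 6.
So no plan with fewer than 13 crossings exists, and this one achieves 13:
1. Porter goes to the warehouse floor with sample L.  [the loading dock: sample B, sample C, sample H, sample J, sample M | the warehouse floor: sample L]
2. Porter goes back to the loading dock alone.  [the loading dock: sample B, sample C, sample H, sample J, sample M | the warehouse floor: sample L]
3. Porter goes to the warehouse floor with sample H.  [the loading dock: sample B, sample C, sample J, sample M | the warehouse floor: sample H, sample L]
4. Porter goes back to the loading dock alone.  [the loading dock: sample B, sample C, sample J, sample M | the warehouse floor: sample H, sample L]
5. Porter goes to the warehouse floor with sample C.  [the loading dock: sample B, sample J, sample M | the warehouse floor: sample C, sample H, sample L]
6. Porter goes back to the loading dock alone.  [the loading dock: sample B, sample J, sample M | the warehouse floor: sample C, sample H, sample L]
7. Porter goes to the warehouse floor with sample J.  [the loading dock: sample B, sample M | the warehouse floor: sample C, sample H, sample J, sample L]
8. Porter goes back to the loading dock with sample L.  [the loading dock: sample B, sample L, sample M | the warehouse floor: sample C, sample H, sample J]
9. Porter goes to the warehouse floor with sample M.  [the loading dock: sample B, sample L | the warehouse floor: sample C, sample H, sample J, sample M]
10. Porter goes back to the loading dock alone.  [the loading dock: sample B, sample L | the warehouse floor: sample C, sample H, sample J, sample M]
11. Porter goes to the warehouse floor with sample B.  [the loading dock: sample L | the warehouse floor: sample B, sample C, sample H, sample J, sample M]
12. Porter goes back to the loading dock alone.  [the loading dock: sample L | the warehouse floor: sample B, sample C, sample H, sample J, sample M]
13. Porter goes to the warehouse floor with sample L.  [the loading dock: — | the warehouse floor: sample B, sample C, sample H, sample J, sample L, sample M]

13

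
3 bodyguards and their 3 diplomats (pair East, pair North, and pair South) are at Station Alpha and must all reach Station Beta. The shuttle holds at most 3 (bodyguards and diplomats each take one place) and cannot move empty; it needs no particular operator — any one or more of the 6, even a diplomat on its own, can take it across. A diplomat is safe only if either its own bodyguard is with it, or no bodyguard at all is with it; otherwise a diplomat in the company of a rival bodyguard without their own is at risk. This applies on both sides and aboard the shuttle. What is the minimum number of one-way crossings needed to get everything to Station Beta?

5

Counting alone: each trip to Station Beta takes at most 3 across and each return brings at least 1 back, so after t trips out (and t−1 returns) at most 3t − (t−1) of the 6 are across; that first reaches 6 at t = 3, so at least 5 crossings are needed.
The plan below uses exactly 5 crossings, so it is optimal:
1. bodyguard East and diplomat East cross → Station Beta.
2. bodyguard East crosses ← Station Alpha.
3. bodyguard East, bodyguard North, and bodyguard South cross → Station Beta.
4. diplomat East crosses ← Station Alpha.
5. diplomat East, diplomat North, and diplomat South cross → Station Beta.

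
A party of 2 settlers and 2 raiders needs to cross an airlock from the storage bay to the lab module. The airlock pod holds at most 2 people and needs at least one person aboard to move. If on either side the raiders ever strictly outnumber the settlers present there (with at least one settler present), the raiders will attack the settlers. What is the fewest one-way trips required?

Counting alone: each trip to the lab module takes at most 2 across and each return brings at least 1 back, so after t trips out (and t−1 returns) at most 2t − (t−1) of the 4 are across; that first reaches 4 at t = 3, so at least 5 crossings are needed.
The plan below uses exactly 5 crossings, so it is optimal:
1. 2 raiders → the lab module.  (the storage bay: 2S 0R; the lab module: 0S 2R)
2. 1 raider ← the storage bay.  (the storage bay: 2S 1R; the lab module: 0S 1R)
3. 2 settlers → the lab module.  (the storage bay: 0S 1R; the lab module: 2S 1R)
4. 1 raider ← the storage bay.  (the storage bay: 0S 2R; the lab module: 2S 0R)
5. 2 raiders → the lab module.  (the storage bay: 0S 0R; the lab module: 2S 2R)

5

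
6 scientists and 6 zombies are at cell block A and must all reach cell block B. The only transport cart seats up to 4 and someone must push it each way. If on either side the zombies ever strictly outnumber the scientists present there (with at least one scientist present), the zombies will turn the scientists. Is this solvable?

1. 2 zombies → cell block B.  (cell block A: 6S 4Z; cell block B: 0S 2Z)
2. 1 zombie ← cell block A.  (cell block A: 6S 5Z; cell block B: 0S 1Z)
3. 4 zombies → cell block B.  (cell block A: 6S 1Z; cell block B: 0S 5Z)
4. 1 zombie ← cell block A.  (cell block A: 6S 2Z; cell block B: 0S 4Z)
5. 4 scientists → cell block B.  (cell block A: 2S 2Z; cell block B: 4S 4Z)
6. 1 scientist and 1 zombie ← cell block A.  (cell block A: 3S 3Z; cell block B: 3S 3Z)
7. 2 scientists and 2 zombies → cell block B.  (cell block A: 1S 1Z; cell block B: 5S 5Z)
8. 1 scientist and 1 zombie ← cell block A.  (cell block A: 2S 2Z; cell block B: 4S 4Z)
9. 2 scientists and 2 zombies → cell block B.  (cell block A: 0S 0Z; cell block B: 6S 6Z)

Yes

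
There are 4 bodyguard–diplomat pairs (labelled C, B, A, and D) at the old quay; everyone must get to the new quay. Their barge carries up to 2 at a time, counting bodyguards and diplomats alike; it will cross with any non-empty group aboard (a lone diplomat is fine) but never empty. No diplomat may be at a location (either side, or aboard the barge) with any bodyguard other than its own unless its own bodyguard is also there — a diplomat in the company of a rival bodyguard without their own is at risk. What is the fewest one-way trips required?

Following every safe sequence of crossings from the start, the most of the 8 that can be at the new quay as the barge arrives there on crossings 1, 3, 5 is 2, 3, 4 respectively; the best ever achieved is 4 of 8.
From crossing 7 on, no configuration arises that was not already reachable earlier: only 44 distinct safe configurations (who is on which side, and where the barge is) can ever be reached, none of them has everyone across, and every continuation just revisits them. So no valid plan exists.

impossible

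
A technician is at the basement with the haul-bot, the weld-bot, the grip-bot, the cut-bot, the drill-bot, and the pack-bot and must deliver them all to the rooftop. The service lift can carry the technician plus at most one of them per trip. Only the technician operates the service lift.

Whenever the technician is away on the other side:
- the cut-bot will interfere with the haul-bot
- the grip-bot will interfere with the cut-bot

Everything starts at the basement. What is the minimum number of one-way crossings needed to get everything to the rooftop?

Counting alone: the technician can take at most 1 across per trip to the rooftop, so moving all 6 needs at least 6 loaded trips out, with a return between consecutive ones — at least 11 crossings.
The safety rule pushes this higher. Following every safe sequence of crossings, the most of the 6 that can be at the rooftop as the service lift arrives there on crossing 11 is 5 — never all 6.
So no plan with fewer than 13 crossings exists, and this one achieves 13:
1. Technician goes to the rooftop with the cut-bot.
2. Technician goes back to the basement alone.
3. Technician goes to the rooftop with the haul-bot.
4. Technician goes back to the basement with the cut-bot.
5. Technician goes to the rooftop with the grip-bot.
6. Technician goes back to the basement alone.
7. Technician goes to the rooftop with the weld-bot.
8. Technician goes back to the basement alone.
9. Technician goes to the rooftop with the drill-bot.
10. Technician goes back to the basement alone.
11. Technician goes to the rooftop with the pack-bot.
12. Technician goes back to the basement alone.
13. Technician goes to the rooftop with the cut-bot.

13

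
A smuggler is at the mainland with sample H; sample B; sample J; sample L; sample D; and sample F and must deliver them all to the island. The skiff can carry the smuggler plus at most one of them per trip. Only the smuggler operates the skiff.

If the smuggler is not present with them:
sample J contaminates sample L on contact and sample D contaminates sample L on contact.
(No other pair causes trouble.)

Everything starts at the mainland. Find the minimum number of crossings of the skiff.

13

Counting alone: the smuggler can take at most 1 across per trip to the island, so moving all 6 needs at least 6 loaded trips out, with a return between consecutive ones — at least 11 crossings.
The safety rule pushes this higher. Following every safe sequence of crossings, the most of the 6 that can be at the island as the skiff arrives there on crossing 11 is 5 — never all 6.
So no plan with fewer than 13 crossings exists, and this one achieves 13:
1. Smuggler goes to the island with sample L.
2. Smuggler goes back to the mainland alone.
3. Smuggler goes to the island with sample H.
4. Smuggler goes back to the mainland alone.
5. Smuggler goes to the island with sample B.
6. Smuggler goes back to the mainland alone.
7. Smuggler goes to the island with sample J.
8. Smuggler goes back to the mainland with sample L.
9. Smuggler goes to the island with sample D.
10. Smuggler goes back to the mainland alone.
11. Smuggler goes to the island with sample F.
12. Smuggler goes back to the mainland alone.
13. Smuggler goes to the island with sample L.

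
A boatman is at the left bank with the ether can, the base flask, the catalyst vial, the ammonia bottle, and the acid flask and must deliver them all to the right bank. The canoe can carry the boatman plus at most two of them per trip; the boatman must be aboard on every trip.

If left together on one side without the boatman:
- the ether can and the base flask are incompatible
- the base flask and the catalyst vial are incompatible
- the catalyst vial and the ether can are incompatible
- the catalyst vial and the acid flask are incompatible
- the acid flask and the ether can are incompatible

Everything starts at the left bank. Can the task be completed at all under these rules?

Yes

1. Boatman goes to the right bank with the catalyst vial and the ether can.  [the left bank: the acid flask, the ammonia bottle, the base flask | the right bank: the catalyst vial, the ether can]
2. Boatman goes back to the left bank with the ether can.  [the left bank: the acid flask, the ammonia bottle, the base flask, the ether can | the right bank: the catalyst vial]
3. Boatman goes to the right bank with the ammonia bottle and the ether can.  [the left bank: the acid flask, the base flask | the right bank: the ammonia bottle, the catalyst vial, the ether can]
4. Boatman goes back to the left bank with the ether can.  [the left bank: the acid flask, the base flask, the ether can | the right bank: the ammonia bottle, the catalyst vial]
5. Boatman goes to the right bank with the acid flask and the base flask.  [the left bank: the ether can | the right bank: the acid flask, the ammonia bottle, the base flask, the catalyst vial]
6. Boatman goes back to the left bank with the catalyst vial.  [the left bank: the catalyst vial, the ether can | the right bank: the acid flask, the ammonia bottle, the base flask]
7. Boatman goes to the right bank with the catalyst vial and the ether can.  [the left bank: — | the right bank: the acid flask, the ammonia bottle, the base flask, the catalyst vial, the ether can]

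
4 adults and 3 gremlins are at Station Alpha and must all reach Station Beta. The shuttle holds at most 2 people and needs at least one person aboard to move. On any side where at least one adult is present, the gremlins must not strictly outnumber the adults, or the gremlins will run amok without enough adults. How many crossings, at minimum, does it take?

Counting alone: each trip to Station Beta takes at most 2 across and each return brings at least 1 back, so after t trips out (and t−1 returns) at most 2t − (t−1) of the 7 are across; that first reaches 7 at t = 6, so at least 11 crossings are needed.
The plan below uses exactly 11 crossings, so it is optimal:
1. 2 gremlins → Station Beta.  (Station Alpha: 4A 1G; Station Beta: 0A 2G)
2. 1 gremlin ← Station Alpha.  (Station Alpha: 4A 2G; Station Beta: 0A 1G)
3. 2 gremlins → Station Beta.  (Station Alpha: 4A 0G; Station Beta: 0A 3G)
4. 1 gremlin ← Station Alpha.  (Station Alpha: 4A 1G; Station Beta: 0A 2G)
5. 2 adults → Station Beta.  (Station Alpha: 2A 1G; Station Beta: 2A 2G)
6. 1 gremlin ← Station Alpha.  (Station Alpha: 2A 2G; Station Beta: 2A 1G)
7. 1 adult and 1 gremlin → Station Beta.  (Station Alpha: 1A 1G; Station Beta: 3A 2G)
8. 1 adult ← Station Alpha.  (Station Alpha: 2A 1G; Station Beta: 2A 2G)
9. 1 adult and 1 gremlin → Station Beta.  (Station Alpha: 1A 0G; Station Beta: 3A 3G)
10. 1 gremlin ← Station Alpha.  (Station Alpha: 1A 1G; Station Beta: 3A 2G)
11. 1 adult and 1 gremlin → Station Beta.  (Station Alpha: 0A 0G; Station Beta: 4A 3G)

11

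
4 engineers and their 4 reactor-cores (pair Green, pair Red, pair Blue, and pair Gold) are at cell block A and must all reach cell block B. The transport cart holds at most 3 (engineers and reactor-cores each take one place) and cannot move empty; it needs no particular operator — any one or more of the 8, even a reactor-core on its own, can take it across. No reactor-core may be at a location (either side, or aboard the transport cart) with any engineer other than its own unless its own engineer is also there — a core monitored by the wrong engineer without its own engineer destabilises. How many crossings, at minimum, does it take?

Counting alone: each trip to cell block B takes at most 3 across and each return brings at least 1 back, so after t trips out (and t−1 returns) at most 3t − (t−1) of the 8 are across; that first reaches 8 at t = 4, so at least 7 crossings are needed.
The safety rule pushes this higher. Following every safe sequence of crossings, the most of the 8 that can be at cell block B as the transport cart arrives there on crossing 7 is 7 — never all 8.
So no plan with fewer than 9 crossings exists, and this one achieves 9:
1. engineer Green and reactor-core Green cross → cell block B.
2. engineer Green crosses ← cell block A.
3. engineer Green, engineer Red, and reactor-core Red cross → cell block B.
4. engineer Green and reactor-core Green cross ← cell block A.
5. engineer Blue, engineer Gold, and engineer Green cross → cell block B.
6. reactor-core Red crosses ← cell block A.
7. reactor-core Green and reactor-core Red cross → cell block B.
8. reactor-core Green crosses ← cell block A.
9. reactor-core Blue, reactor-core Gold, and reactor-core Green cross → cell block B.

9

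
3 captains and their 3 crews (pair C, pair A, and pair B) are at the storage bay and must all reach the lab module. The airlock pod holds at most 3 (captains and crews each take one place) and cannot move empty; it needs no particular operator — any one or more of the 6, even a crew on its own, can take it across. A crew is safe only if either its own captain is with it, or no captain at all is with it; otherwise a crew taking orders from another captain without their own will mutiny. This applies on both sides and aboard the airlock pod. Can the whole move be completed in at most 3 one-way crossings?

Counting alone: each trip to the lab module takes at most 3 across and each return brings at least 1 back, so after t trips out (and t−1 returns) at most 3t − (t−1) of the 6 are across; that first reaches 6 at t = 3, so at least 5 crossings are needed.
Since 3 < 5, 3 crossings cannot be enough. (The shortest complete plan in fact takes 5:)
1. captain C and crew C cross → the lab module.
2. captain C crosses ← the storage bay.
3. captain A, captain B, and captain C cross → the lab module.
4. crew C crosses ← the storage bay.
5. crew A, crew B, and crew C cross → the lab module.

No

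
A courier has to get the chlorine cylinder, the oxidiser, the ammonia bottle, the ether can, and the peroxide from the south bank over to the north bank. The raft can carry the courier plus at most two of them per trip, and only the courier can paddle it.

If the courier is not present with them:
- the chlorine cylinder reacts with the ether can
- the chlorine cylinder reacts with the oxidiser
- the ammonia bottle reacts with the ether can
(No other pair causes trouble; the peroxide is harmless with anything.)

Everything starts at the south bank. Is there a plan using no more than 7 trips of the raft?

Yes

Yes — this plan uses 5 crossings (≤ 7):
1. Courier goes to the north bank with the ammonia bottle and the chlorine cylinder.
2. Courier goes back to the south bank alone.
3. Courier goes to the north bank with the peroxide.
4. Courier goes back to the south bank alone.
5. Courier goes to the north bank with the ether can and the oxidiser.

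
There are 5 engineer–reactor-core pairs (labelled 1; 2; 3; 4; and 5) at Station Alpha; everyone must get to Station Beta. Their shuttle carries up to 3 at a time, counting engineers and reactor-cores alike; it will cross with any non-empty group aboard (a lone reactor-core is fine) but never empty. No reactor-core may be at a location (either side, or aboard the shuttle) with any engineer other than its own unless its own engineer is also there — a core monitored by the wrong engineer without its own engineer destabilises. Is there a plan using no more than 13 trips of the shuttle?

Yes — this plan uses 11 crossings (≤ 13):
1. engineer 1 and reactor-core 1 cross → Station Beta.
2. engineer 1 crosses ← Station Alpha.
3. reactor-core 2, reactor-core 3, and reactor-core 4 cross → Station Beta.
4. reactor-core 1 crosses ← Station Alpha.
5. engineer 2, engineer 3, and engineer 4 cross → Station Beta.
6. engineer 2 and reactor-core 2 cross ← Station Alpha.
7. engineer 1, engineer 2, and engineer 5 cross → Station Beta.
8. reactor-core 3 crosses ← Station Alpha.
9. reactor-core 1 and reactor-core 2 cross → Station Beta.
10. reactor-core 1 crosses ← Station Alpha.
11. reactor-core 1, reactor-core 3, and reactor-core 5 cross → Station Beta.

Yes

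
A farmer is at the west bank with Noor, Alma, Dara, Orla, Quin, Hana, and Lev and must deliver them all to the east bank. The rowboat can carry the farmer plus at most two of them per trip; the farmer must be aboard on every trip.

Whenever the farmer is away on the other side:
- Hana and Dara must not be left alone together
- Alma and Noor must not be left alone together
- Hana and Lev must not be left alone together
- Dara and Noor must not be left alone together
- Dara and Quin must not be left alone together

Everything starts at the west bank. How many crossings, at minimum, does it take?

Whatever the first load, the items left behind include a forbidden pair without the farmer. No opening move is safe, so no plan exists.

impossible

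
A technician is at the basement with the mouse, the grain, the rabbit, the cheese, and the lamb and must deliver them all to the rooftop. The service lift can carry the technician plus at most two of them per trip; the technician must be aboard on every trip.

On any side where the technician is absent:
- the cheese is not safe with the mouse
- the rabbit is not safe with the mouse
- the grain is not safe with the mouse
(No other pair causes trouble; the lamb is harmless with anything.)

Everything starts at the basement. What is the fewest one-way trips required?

Counting alone: the technician can take at most 2 across per trip to the rooftop, so moving all 5 needs at least 3 loaded trips out, with a return between consecutive ones — at least 5 crossings.
The plan below uses exactly 5 crossings, so it is optimal:
1. Technician goes to the rooftop with the grain and the mouse.  [the basement: the cheese, the lamb, the rabbit | the rooftop: the grain, the mouse]
2. Technician goes back to the basement with the mouse.  [the basement: the cheese, the lamb, the mouse, the rabbit | the rooftop: the grain]
3. Technician goes to the rooftop with the cheese and the rabbit.  [the basement: the lamb, the mouse | the rooftop: the cheese, the grain, the rabbit]
4. Technician goes back to the basement alone.  [the basement: the lamb, the mouse | the rooftop: the cheese, the grain, the rabbit]
5. Technician goes to the rooftop with the lamb and the mouse.  [the basement: — | the rooftop: the cheese, the grain, the lamb, the mouse, the rabbit]

5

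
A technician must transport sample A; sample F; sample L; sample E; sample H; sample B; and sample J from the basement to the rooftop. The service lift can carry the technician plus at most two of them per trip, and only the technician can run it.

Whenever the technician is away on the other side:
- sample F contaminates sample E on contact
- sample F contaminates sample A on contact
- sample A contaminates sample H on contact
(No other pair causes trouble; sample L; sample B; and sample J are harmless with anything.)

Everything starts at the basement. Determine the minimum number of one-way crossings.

Counting alone: the technician can take at most 2 across per trip to the rooftop, so moving all 7 needs at least 4 loaded trips out, with a return between consecutive ones — at least 7 crossings.
The plan below uses exactly 7 crossings, so it is optimal:
1. Technician goes to the rooftop with sample A and sample F.
2. Technician goes back to the basement with sample A.
3. Technician goes to the rooftop with sample H and sample L.
4. Technician goes back to the basement alone.
5. Technician goes to the rooftop with sample B and sample J.
6. Technician goes back to the basement alone.
7. Technician goes to the rooftop with sample A and sample E.

7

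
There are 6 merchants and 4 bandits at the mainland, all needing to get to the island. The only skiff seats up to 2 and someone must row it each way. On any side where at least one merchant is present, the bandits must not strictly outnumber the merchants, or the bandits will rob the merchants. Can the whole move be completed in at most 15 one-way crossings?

Counting alone: each trip to the island takes at most 2 across and each return brings at least 1 back, so after t trips out (and t−1 returns) at most 2t − (t−1) of the 10 are across; that first reaches 10 at t = 9, so at least 17 crossings are needed.
Since 15 < 17, 15 crossings cannot be enough. (The shortest complete plan in fact takes 17:)
1. 2 bandits → the island.  (the mainland: 6M 2B; the island: 0M 2B)
2. 1 bandit ← the mainland.  (the mainland: 6M 3B; the island: 0M 1B)
3. 2 bandits → the island.  (the mainland: 6M 1B; the island: 0M 3B)
4. 1 bandit ← the mainland.  (the mainland: 6M 2B; the island: 0M 2B)
5. 2 merchants → the island.  (the mainland: 4M 2B; the island: 2M 2B)
6. 1 bandit ← the mainland.  (the mainland: 4M 3B; the island: 2M 1B)
7. 1 merchant and 1 bandit → the island.  (the mainland: 3M 2B; the island: 3M 2B)
8. 1 bandit ← the mainland.  (the mainland: 3M 3B; the island: 3M 1B)
9. 2 bandits → the island.  (the mainland: 3M 1B; the island: 3M 3B)
10. 1 bandit ← the mainland.  (the mainland: 3M 2B; the island: 3M 2B)
11. 1 merchant and 1 bandit → the island.  (the mainland: 2M 1B; the island: 4M 3B)
12. 1 bandit ← the mainland.  (the mainland: 2M 2B; the island: 4M 2B)
13. 2 bandits → the island.  (the mainland: 2M 0B; the island: 4M 4B)
14. 1 bandit ← the mainland.  (the mainland: 2M 1B; the island: 4M 3B)
15. 1 merchant and 1 bandit → the island.  (the mainland: 1M 0B; the island: 5M 4B)
16. 1 bandit ← the mainland.  (the mainland: 1M 1B; the island: 5M 3B)
17. 1 merchant and 1 bandit → the island.  (the mainland: 0M 0B; the island: 6M 4B)

No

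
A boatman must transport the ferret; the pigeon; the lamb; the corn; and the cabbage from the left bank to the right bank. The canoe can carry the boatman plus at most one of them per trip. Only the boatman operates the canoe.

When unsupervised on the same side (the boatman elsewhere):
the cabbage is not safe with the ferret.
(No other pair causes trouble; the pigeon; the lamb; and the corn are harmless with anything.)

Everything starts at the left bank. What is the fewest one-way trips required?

Counting alone: the boatman can take at most 1 across per trip to the right bank, so moving all 5 needs at least 5 loaded trips out, with a return between consecutive ones — at least 9 crossings.
The plan below uses exactly 9 crossings, so it is optimal:
1. Boatman goes to the right bank with the ferret.
2. Boatman goes back to the left bank alone.
3. Boatman goes to the right bank with the pigeon.
4. Boatman goes back to the left bank alone.
5. Boatman goes to the right bank with the lamb.
6. Boatman goes back to the left bank alone.
7. Boatman goes to the right bank with the corn.
8. Boatman goes back to the left bank alone.
9. Boatman goes to the right bank with the cabbage.

9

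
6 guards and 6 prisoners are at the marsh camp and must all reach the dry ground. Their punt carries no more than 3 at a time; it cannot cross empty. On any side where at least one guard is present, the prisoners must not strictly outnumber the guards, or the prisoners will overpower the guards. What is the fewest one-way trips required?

Following every safe sequence of crossings from the start, the most of the 12 that can be at the dry ground as the punt arrives there on crossings 1, 3, 5 is 3, 5, 6 respectively; the best ever achieved is 6 of 12.
From crossing 7 on, no configuration arises that was not already reachable earlier: only 17 distinct safe configurations (who is on which side, and where the punt is) can ever be reached, none of them has everyone across, and every continuation just revisits them. They are: 0 guards + 0 prisoners across (punt back at the start); 0 guards + 1 prisoner across (punt there); 0 guards + 1 prisoner across (punt back at the start); 0 guards + 2 prisoners across (punt there); 0 guards + 2 prisoners across (punt back at the start); 0 guards + 3 prisoners across (punt there); 0 guards + 3 prisoners across (punt back at the start); 0 guards + 4 prisoners across (punt there); 0 guards + 4 prisoners across (punt back at the start); 0 guards + 5 prisoners across (punt there); 0 guards + 5 prisoners across (punt back at the start); 0 guards + 6 prisoners across (punt there); 1 guard + 1 prisoner across (punt there); 1 guard + 1 prisoner across (punt back at the start); 2 guards + 2 prisoners across (punt there); 2 guards + 2 prisoners across (punt back at the start); 3 guards + 3 prisoners across (punt there). So no valid plan exists.

impossible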